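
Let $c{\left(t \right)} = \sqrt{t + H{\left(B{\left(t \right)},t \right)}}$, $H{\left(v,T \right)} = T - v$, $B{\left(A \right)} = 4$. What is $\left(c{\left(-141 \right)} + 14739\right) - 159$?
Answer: $14580 + i \sqrt{286} \approx 14580.0 + 16.912 i$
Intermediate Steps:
$c{\left(t \right)} = \sqrt{-4 + 2 t}$ ($c{\left(t \right)} = \sqrt{t + \left(t - 4\right)} = \sqrt{t + \left(-4 + t\right)} = \sqrt{-4 + 2 t}$)
$\left(c{\left(-141 \right)} + 14739\right) - 159 = \left(\sqrt{-4 + 2 \left(-141\right)} + 14739\right) - 159 = \left(\sqrt{-4 - 282} + 14739\right) - 159 = \left(\sqrt{-286} + 14739\right) - 159 = \left(i \sqrt{286} + 14739\right) - 159 = \left(14739 + i \sqrt{286}\right) - 159 = 14580 + i \sqrt{286}$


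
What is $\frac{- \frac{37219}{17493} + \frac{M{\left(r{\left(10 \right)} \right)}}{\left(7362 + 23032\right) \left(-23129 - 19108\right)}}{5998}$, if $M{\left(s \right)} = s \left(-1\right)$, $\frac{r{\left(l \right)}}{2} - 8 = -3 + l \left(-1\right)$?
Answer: $- \frac{81258405974}{229073237766009} \approx -0.00035473$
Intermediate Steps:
$r{\left(l \right)} = 10 - 2 l$ ($r{\left(l \right)} = 16 + 2 \left(-3 + l \left(-1\right)\right) = 16 + 2 \left(-3 - l\right) = 16 - \left(6 + 2 l\right) = 10 - 2 l$)
$M{\left(s \right)} = - s$
$\frac{- \frac{37219}{17493} + \frac{M{\left(r{\left(10 \right)} \right)}}{\left(7362 + 23032\right) \left(-23129 - 19108\right)}}{5998} = \frac{- \frac{37219}{17493} + \frac{\left(-1\right) \left(10 - 20\right)}{\left(7362 + 23032\right) \left(-23129 - 19108\right)}}{5998} = \left(\left(-37219\right) \frac{1}{17493} + \frac{\left(-1\right) \left(10 - 20\right)}{30394 \left(-42237\right)}\right) \frac{1}{5998} = \left(- \frac{5317}{2499} + \frac{\left(-1\right) \left(-10\right)}{-1283751378}\right) \frac{1}{5998} = \left(- \frac{5317}{2499} + 10 \left(- \frac{1}{1283751378}\right)\right) \frac{1}{5998} = \left(- \frac{5317}{2499} - \frac{5}{641875689}\right) \frac{1}{5998} = \left(- \frac{162516811948}{76383206991}\right) \frac{1}{5998} = - \frac{81258405974}{229073237766009}$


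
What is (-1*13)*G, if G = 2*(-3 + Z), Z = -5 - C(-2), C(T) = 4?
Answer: 312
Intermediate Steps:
Z = -9 (Z = -5 - 1*4 = -5 - 4 = -9)
G = -24 (G = 2*(-3 - 9) = 2*(-12) = -24)
(-1*13)*G = -1*13*(-24) = -13*(-24) = 312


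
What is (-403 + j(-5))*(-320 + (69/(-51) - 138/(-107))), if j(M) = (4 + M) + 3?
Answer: 233460195/1819 ≈ 1.2835e+5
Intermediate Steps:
j(M) = 7 + M
(-403 + j(-5))*(-320 + (69/(-51) - 138/(-107))) = (-403 + (7 - 5))*(-320 + (69/(-51) - 138/(-107))) = (-403 + 2)*(-320 + (69*(-1/51) - 138*(-1/107))) = -401*(-320 + (-23/17 + 138/107)) = -401*(-320 - 115/1819) = -401*(-582195/1819) = 233460195/1819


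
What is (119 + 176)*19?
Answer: 5605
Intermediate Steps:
(119 + 176)*19 = 295*19 = 5605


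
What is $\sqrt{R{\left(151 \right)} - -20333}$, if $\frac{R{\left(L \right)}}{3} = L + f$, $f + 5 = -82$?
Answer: $5 \sqrt{821} \approx 143.27$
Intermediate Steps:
$f = -87$ ($f = -5 - 82 = -87$)
$R{\left(L \right)} = -261 + 3 L$ ($R{\left(L \right)} = 3 \left(L - 87\right) = 3 \left(-87 + L\right) = -261 + 3 L$)
$\sqrt{R{\left(151 \right)} - -20333} = \sqrt{\left(-261 + 3 \cdot 151\right) - -20333} = \sqrt{\left(-261 + 453\right) + \left(-1922 + 22255\right)} = \sqrt{192 + 20333} = \sqrt{20525} = 5 \sqrt{821}$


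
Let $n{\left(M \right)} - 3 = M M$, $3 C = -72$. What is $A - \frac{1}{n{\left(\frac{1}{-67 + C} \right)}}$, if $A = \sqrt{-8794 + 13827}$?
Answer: $- \frac{8281}{24844} + \sqrt{5033} \approx 70.61$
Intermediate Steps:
$C = -24$ ($C = \frac{1}{3} \left(-72\right) = -24$)
$n{\left(M \right)} = 3 + M^{2}$ ($n{\left(M \right)} = 3 + M M = 3 + M^{2}$)
$A = \sqrt{5033} \approx 70.944$
$A - \frac{1}{n{\left(\frac{1}{-67 + C} \right)}} = \sqrt{5033} - \frac{1}{3 + \left(\frac{1}{-67 - 24}\right)^{2}} = \sqrt{5033} - \frac{1}{3 + \left(\frac{1}{-91}\right)^{2}} = \sqrt{5033} - \frac{1}{3 + \left(- \frac{1}{91}\right)^{2}} = \sqrt{5033} - \frac{1}{3 + \frac{1}{8281}} = \sqrt{5033} - \frac{1}{\frac{24844}{8281}} = \sqrt{5033} - \frac{8281}{24844} = - \frac{8281}{24844} + \sqrt{5033}$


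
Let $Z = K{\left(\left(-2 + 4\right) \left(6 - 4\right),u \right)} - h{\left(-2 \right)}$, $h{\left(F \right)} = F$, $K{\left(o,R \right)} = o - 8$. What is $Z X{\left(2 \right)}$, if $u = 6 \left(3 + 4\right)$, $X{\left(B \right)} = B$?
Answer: $-4$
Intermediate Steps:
$u = 42$ ($u = 6 \cdot 7 = 42$)
$K{\left(o,R \right)} = -8 + o$
$Z = -2$ ($Z = \left(-8 + \left(-2 + 4\right) \left(6 - 4\right)\right) - -2 = \left(-8 + 2 \cdot 2\right) + 2 = \left(-8 + 4\right) + 2 = -4 + 2 = -2$)
$Z X{\left(2 \right)} = \left(-2\right) 2 = -4$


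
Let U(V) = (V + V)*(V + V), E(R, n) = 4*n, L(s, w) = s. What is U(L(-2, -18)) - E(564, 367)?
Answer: -1452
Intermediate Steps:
U(V) = 4*V² (U(V) = (2*V)*(2*V) = 4*V²)
U(L(-2, -18)) - E(564, 367) = 4*(-2)² - 4*367 = 4*4 - 1*1468 = 16 - 1468 = -1452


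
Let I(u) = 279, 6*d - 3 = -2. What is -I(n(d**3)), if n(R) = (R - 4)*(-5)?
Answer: -279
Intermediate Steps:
d = 1/6 (d = 1/2 + (1/6)*(-2) = 1/2 - 1/3 = 1/6 ≈ 0.16667)
n(R) = 20 - 5*R (n(R) = (-4 + R)*(-5) = 20 - 5*R)
-I(n(d**3)) = -1*279 = -279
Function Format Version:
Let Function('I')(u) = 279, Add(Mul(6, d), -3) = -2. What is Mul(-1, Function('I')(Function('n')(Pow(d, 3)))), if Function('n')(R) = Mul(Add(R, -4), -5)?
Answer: -279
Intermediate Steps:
d = Rational(1, 6) (d = Add(Rational(1, 2), Mul(Rational(1, 6), -2)) = Add(Rational(1, 2), Rational(-1, 3)) = Rational(1, 6) ≈ 0.16667)
Function('n')(R) = Add(20, Mul(-5, R)) (Function('n')(R) = Mul(Add(-4, R), -5) = Add(20, Mul(-5, R)))
Mul(-1, Function('I')(Function('n')(Pow(d, 3)))) = Mul(-1, 279) = -279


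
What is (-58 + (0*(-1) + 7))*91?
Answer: -4641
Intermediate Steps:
(-58 + (0*(-1) + 7))*91 = (-58 + (0 + 7))*91 = (-58 + 7)*91 = -51*91 = -4641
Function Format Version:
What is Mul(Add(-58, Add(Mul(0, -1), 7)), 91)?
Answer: -4641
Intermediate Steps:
Mul(Add(-58, Add(Mul(0, -1), 7)), 91) = Mul(Add(-58, Add(0, 7)), 91) = Mul(Add(-58, 7), 91) = Mul(-51, 91) = -4641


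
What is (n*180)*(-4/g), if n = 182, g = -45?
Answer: 2912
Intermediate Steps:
(n*180)*(-4/g) = (182*180)*(-4/(-45)) = 32760*(-4*(-1/45)) = 32760*(4/45) = 2912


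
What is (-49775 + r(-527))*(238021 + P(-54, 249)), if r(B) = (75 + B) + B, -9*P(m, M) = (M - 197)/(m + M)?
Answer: -543623234858/45 ≈ -1.2081e+10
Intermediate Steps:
P(m, M) = -(-197 + M)/(9*(M + m)) (P(m, M) = -(M - 197)/(9*(m + M)) = -(-197 + M)/(9*(M + m)))
r(B) = 75 + 2*B
(-49775 + r(-527))*(238021 + P(-54, 249)) = (-49775 + (75 + 2*(-527)))*(238021 + (197 - 1*249)/(9*(249 - 54))) = (-49775 + (75 - 1054))*(238021 + (⅑)*(197 - 249)/195) = (-49775 - 979)*(238021 + (⅑)*(1/195)*(-52)) = -50754*(238021 - 4/135) = -50754*32132831/135 = -543623234858/45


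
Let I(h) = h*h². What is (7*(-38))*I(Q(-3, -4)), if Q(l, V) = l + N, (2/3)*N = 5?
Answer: -96957/4 ≈ -24239.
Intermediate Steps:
N = 15/2 (N = (3/2)*5 = 15/2 ≈ 7.5000)
Q(l, V) = 15/2 + l (Q(l, V) = l + 15/2 = 15/2 + l)
I(h) = h³
(7*(-38))*I(Q(-3, -4)) = (7*(-38))*(15/2 - 3)³ = -266*(9/2)³ = -266*729/8 = -96957/4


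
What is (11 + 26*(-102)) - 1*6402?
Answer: -9043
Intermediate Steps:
(11 + 26*(-102)) - 1*6402 = (11 - 2652) - 6402 = -2641 - 6402 = -9043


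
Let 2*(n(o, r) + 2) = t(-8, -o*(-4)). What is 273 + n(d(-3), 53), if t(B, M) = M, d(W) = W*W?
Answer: 289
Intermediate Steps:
d(W) = W²
n(o, r) = -2 + 2*o (n(o, r) = -2 + (-o*(-4))/2 = -2 + (4*o)/2 = -2 + 2*o)
273 + n(d(-3), 53) = 273 + (-2 + 2*(-3)²) = 273 + (-2 + 2*9) = 273 + (-2 + 18) = 273 + 16 = 289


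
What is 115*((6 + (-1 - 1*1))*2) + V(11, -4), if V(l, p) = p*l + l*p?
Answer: 832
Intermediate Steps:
V(l, p) = 2*l*p (V(l, p) = l*p + l*p = 2*l*p)
115*((6 + (-1 - 1*1))*2) + V(11, -4) = 115*((6 + (-1 - 1*1))*2) + 2*11*(-4) = 115*((6 + (-1 - 1))*2) - 88 = 115*((6 - 2)*2) - 88 = 115*(4*2) - 88 = 115*8 - 88 = 920 - 88 = 832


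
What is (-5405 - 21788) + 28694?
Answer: 1501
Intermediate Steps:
(-5405 - 21788) + 28694 = -27193 + 28694 = 1501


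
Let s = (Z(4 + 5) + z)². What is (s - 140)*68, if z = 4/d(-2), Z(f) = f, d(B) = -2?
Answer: -6188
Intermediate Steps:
z = -2 (z = 4/(-2) = 4*(-½) = -2)
s = 49 (s = ((4 + 5) - 2)² = (9 - 2)² = 7² = 49)
(s - 140)*68 = (49 - 140)*68 = -91*68 = -6188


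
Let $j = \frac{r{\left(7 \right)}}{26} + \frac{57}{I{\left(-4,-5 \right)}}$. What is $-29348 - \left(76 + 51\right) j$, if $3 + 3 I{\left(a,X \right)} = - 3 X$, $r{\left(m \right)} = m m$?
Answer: $- \frac{1632649}{52} \approx -31397.0$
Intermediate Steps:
$r{\left(m \right)} = m^{2}$
$I{\left(a,X \right)} = -1 - X$ ($I{\left(a,X \right)} = -1 + \frac{\left(-3\right) X}{3} = -1 - X$)
$j = \frac{839}{52}$ ($j = \frac{7^{2}}{26} + \frac{57}{-1 - -5} = 49 \cdot \frac{1}{26} + \frac{57}{-1 + 5} = \frac{49}{26} + \frac{57}{4} = \frac{839}{52} \approx 16.135$)
$-29348 - \left(76 + 51\right) j = -29348 - \left(76 + 51\right) \frac{839}{52} = -29348 - 127 \cdot \frac{839}{52} = -29348 - \frac{106553}{52} = - \frac{1632649}{52}$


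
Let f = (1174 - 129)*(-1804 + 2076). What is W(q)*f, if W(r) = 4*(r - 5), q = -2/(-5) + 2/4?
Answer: -4661536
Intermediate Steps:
q = 9/10 (q = -2*(-⅕) + 2*(¼) = ⅖ + ½ = 9/10 ≈ 0.90000)
W(r) = -20 + 4*r (W(r) = 4*(-5 + r) = -20 + 4*r)
f = 284240 (f = 1045*272 = 284240)
W(q)*f = (-20 + 4*(9/10))*284240 = (-20 + 18/5)*284240 = -82/5*284240 = -4661536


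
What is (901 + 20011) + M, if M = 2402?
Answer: 23314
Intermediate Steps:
(901 + 20011) + M = (901 + 20011) + 2402 = 20912 + 2402 = 23314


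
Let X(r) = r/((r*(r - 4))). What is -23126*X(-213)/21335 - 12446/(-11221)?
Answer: 38104464/34200005 ≈ 1.1142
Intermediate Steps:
X(r) = 1/(-4 + r) (X(r) = r/((r*(-4 + r))) = r*(1/(r*(-4 + r))) = 1/(-4 + r))
-23126*X(-213)/21335 - 12446/(-11221) = -23126*1/(21335*(-4 - 213)) - 12446/(-11221) = -23126/(21335/(1/(-217))) - 12446*(-1/11221) = -23126/(21335/(-1/217)) + 254/229 = -23126/(21335*(-217)) + 254/229 = -23126/(-4629695) + 254/229 = -23126*(-1/4629695) + 254/229 = 746/149345 + 254/229 = 38104464/34200005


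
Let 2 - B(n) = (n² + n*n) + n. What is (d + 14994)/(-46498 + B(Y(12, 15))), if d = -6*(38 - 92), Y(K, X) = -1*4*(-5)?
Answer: -2553/7886 ≈ -0.32374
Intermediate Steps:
Y(K, X) = 20 (Y(K, X) = -4*(-5) = 20)
B(n) = 2 - n - 2*n² (B(n) = 2 - ((n² + n*n) + n) = 2 - ((n² + n²) + n) = 2 - (2*n² + n) = 2 - (n + 2*n²) = 2 + (-n - 2*n²) = 2 - n - 2*n²)
d = 324 (d = -6*(-54) = 324)
(d + 14994)/(-46498 + B(Y(12, 15))) = (324 + 14994)/(-46498 + (2 - 1*20 - 2*20²)) = 15318/(-46498 + (2 - 20 - 2*400)) = 15318/(-46498 + (2 - 20 - 800)) = 15318/(-46498 - 818) = 15318/(-47316) = 15318*(-1/47316) = -2553/7886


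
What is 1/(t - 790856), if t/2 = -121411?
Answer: -1/1033678 ≈ -9.6742e-7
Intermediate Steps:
t = -242822 (t = 2*(-121411) = -242822)
1/(t - 790856) = 1/(-242822 - 790856) = 1/(-1033678) = -1/1033678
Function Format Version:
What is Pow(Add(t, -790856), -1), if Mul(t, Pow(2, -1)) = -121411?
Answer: Rational(-1, 1033678) ≈ -9.6742e-7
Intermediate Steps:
t = -242822 (t = Mul(2, -121411) = -242822)
Pow(Add(t, -790856), -1) = Pow(Add(-242822, -790856), -1) = Pow(-1033678, -1) = Rational(-1, 1033678)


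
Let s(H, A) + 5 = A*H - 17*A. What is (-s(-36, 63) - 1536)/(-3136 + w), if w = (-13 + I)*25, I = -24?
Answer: -1808/4061 ≈ -0.44521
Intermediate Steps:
w = -925 (w = (-13 - 24)*25 = -37*25 = -925)
s(H, A) = -5 - 17*A + A*H (s(H, A) = -5 + (A*H - 17*A) = -5 + (-17*A + A*H) = -5 - 17*A + A*H)
(-s(-36, 63) - 1536)/(-3136 + w) = (-(-5 - 17*63 + 63*(-36)) - 1536)/(-3136 - 925) = (-(-5 - 1071 - 2268) - 1536)/(-4061) = (-1*(-3344) - 1536)*(-1/4061) = (3344 - 1536)*(-1/4061) = 1808*(-1/4061) = -1808/4061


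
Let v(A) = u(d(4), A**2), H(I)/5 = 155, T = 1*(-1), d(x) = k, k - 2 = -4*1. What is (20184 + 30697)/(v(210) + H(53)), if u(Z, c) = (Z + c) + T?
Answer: 50881/44872 ≈ 1.1339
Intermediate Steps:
k = -2 (k = 2 - 4*1 = 2 - 4 = -2)
d(x) = -2
T = -1
H(I) = 775 (H(I) = 5*155 = 775)
u(Z, c) = -1 + Z + c (u(Z, c) = (Z + c) - 1 = -1 + Z + c)
v(A) = -3 + A**2 (v(A) = -1 - 2 + A**2 = -3 + A**2)
(20184 + 30697)/(v(210) + H(53)) = (20184 + 30697)/((-3 + 210**2) + 775) = 50881/((-3 + 44100) + 775) = 50881/(44097 + 775) = 50881/44872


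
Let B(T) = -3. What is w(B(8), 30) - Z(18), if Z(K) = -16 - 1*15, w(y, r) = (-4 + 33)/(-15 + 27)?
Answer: 401/12 ≈ 33.417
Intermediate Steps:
w(y, r) = 29/12
Z(K) = -31 (Z(K) = -16 - 15 = -31)
w(B(8), 30) - Z(18) = 29/12 - 1*(-31) = 29/12 + 31 = 401/12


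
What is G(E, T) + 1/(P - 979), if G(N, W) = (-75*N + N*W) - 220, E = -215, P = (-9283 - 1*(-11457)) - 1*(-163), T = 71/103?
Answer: 2203966203/139874 ≈ 15757.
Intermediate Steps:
T = 71/103 (T = 71*(1/103) = 71/103 ≈ 0.68932)
P = 2337 (P = (-9283 + 11457) + 163 = 2174 + 163 = 2337)
G(N, W) = -220 - 75*N + N*W
G(E, T) + 1/(P - 979) = (-220 - 75*(-215) - 215*71/103) + 1/(2337 - 979) = (-220 + 16125 - 15265/103) + 1/1358 = 1622950/103 + 1/1358 = 2203966203/139874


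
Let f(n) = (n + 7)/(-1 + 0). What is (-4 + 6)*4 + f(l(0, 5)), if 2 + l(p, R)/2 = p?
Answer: 5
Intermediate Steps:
l(p, R) = -4 + 2*p
f(n) = -7 - n (f(n) = (7 + n)/(-1) = (7 + n)*(-1) = -7 - n)
(-4 + 6)*4 + f(l(0, 5)) = (-4 + 6)*4 + (-7 - (-4 + 2*0)) = 2*4 + (-7 - (-4 + 0)) = 8 + (-7 - 1*(-4)) = 8 + (-7 + 4) = 8 - 3 = 5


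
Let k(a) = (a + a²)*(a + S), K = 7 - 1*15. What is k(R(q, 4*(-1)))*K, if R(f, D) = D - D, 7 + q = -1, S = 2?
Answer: 0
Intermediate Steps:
K = -8 (K = 7 - 15 = -8)
q = -8 (q = -7 - 1 = -8)
R(f, D) = 0
k(a) = (2 + a)*(a + a²) (k(a) = (a + a²)*(a + 2) = (a + a²)*(2 + a) = (2 + a)*(a + a²))
k(R(q, 4*(-1)))*K = (0*(2 + 0² + 3*0))*(-8) = (0*(2 + 0 + 0))*(-8) = (0*2)*(-8) = 0*(-8) = 0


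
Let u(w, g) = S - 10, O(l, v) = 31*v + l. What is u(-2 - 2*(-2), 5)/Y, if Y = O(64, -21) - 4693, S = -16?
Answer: 13/2640 ≈ 0.0049242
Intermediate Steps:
O(l, v) = l + 31*v
Y = -5280 (Y = (64 + 31*(-21)) - 4693 = (64 - 651) - 4693 = -587 - 4693 = -5280)
u(w, g) = -26 (u(w, g) = -16 - 10 = -26)
u(-2 - 2*(-2), 5)/Y = -26/(-5280) = -26*(-1/5280) = 13/2640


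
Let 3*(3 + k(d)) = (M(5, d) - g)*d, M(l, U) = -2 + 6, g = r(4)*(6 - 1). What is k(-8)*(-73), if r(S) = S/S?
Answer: 73/3 ≈ 24.333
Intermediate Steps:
r(S) = 1
g = 5 (g = 1*(6 - 1) = 1*5 = 5)
M(l, U) = 4
k(d) = -3 - d/3 (k(d) = -3 + ((4 - 1*5)*d)/3 = -3 + ((4 - 5)*d)/3 = -3 + (-d)/3 = -3 - d/3)
k(-8)*(-73) = (-3 - ⅓*(-8))*(-73) = (-3 + 8/3)*(-73) = -⅓*(-73) = 73/3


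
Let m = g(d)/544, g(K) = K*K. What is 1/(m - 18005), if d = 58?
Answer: -136/2447839 ≈ -5.5559e-5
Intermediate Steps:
g(K) = K²
m = 841/136 (m = 58²/544 = 3364*(1/544) = 841/136 ≈ 6.1838)
1/(m - 18005) = 1/(841/136 - 18005) = 1/(-2447839/136) = -136/2447839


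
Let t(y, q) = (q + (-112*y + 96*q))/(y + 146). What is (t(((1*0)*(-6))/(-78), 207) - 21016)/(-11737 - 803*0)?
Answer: 3048257/1713602 ≈ 1.7789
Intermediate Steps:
t(y, q) = (-112*y + 97*q)/(146 + y)
(t(((1*0)*(-6))/(-78), 207) - 21016)/(-11737 - 803*0) = ((-112*(1*0)*(-6)/(-78) + 97*207)/(146 + ((1*0)*(-6))/(-78)) - 21016)/(-11737 - 803*0) = ((-112*0*(-6)*(-1)/78 + 20079)/(146 + (0*(-6))*(-1/78)) - 21016)/(-11737 + 0) = ((-0*(-1)/78 + 20079)/(146 + 0*(-1/78)) - 21016)/(-11737) = ((-112*0 + 20079)/(146 + 0) - 21016)*(-1/11737) = ((0 + 20079)/146 - 21016)*(-1/11737) = ((1/146)*20079 - 21016)*(-1/11737) = (20079/146 - 21016)*(-1/11737) = -3048257/146*(-1/11737) = 3048257/1713602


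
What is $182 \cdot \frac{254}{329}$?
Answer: $\frac{6604}{47} \approx 140.51$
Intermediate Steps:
$182 \cdot \frac{254}{329} = \frac{6604}{47}$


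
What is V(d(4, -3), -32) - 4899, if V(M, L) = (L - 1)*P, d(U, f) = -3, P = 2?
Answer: -4965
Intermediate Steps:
V(M, L) = -2 + 2*L (V(M, L) = (L - 1)*2 = (-1 + L)*2 = -2 + 2*L)
V(d(4, -3), -32) - 4899 = (-2 + 2*(-32)) - 4899 = (-2 - 64) - 4899 = -66 - 4899 = -4965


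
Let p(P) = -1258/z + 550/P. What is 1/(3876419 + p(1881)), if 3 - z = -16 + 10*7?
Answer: 171/662871917 ≈ 2.5797e-7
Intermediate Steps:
z = -51 (z = 3 - (-16 + 10*7) = 3 - (-16 + 70) = 3 - 1*54 = 3 - 54 = -51)
p(P) = 74/3 + 550/P (p(P) = -1258/(-51) + 550/P = -1258*(-1/51) + 550/P = 74/3 + 550/P)
1/(3876419 + p(1881)) = 1/(3876419 + (74/3 + 550/1881)) = 1/(3876419 + (74/3 + 550*(1/1881))) = 1/(3876419 + (74/3 + 50/171)) = 1/(3876419 + 4268/171) = 1/(662871917/171) = 171/662871917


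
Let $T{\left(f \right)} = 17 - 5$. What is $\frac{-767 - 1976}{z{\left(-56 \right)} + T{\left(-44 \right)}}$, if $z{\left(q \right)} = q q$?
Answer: $- \frac{2743}{3148} \approx -0.87135$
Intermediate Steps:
$z{\left(q \right)} = q^{2}$
$T{\left(f \right)} = 12$ ($T{\left(f \right)} = 17 - 5 = 12$)
$\frac{-767 - 1976}{z{\left(-56 \right)} + T{\left(-44 \right)}} = \frac{-767 - 1976}{\left(-56\right)^{2} + 12} = - \frac{2743}{3136 + 12} = - \frac{2743}{3148}$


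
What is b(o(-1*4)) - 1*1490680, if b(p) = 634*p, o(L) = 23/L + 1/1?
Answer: -2987383/2 ≈ -1.4937e+6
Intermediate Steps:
o(L) = 1 + 23/L (o(L) = 23/L + 1*1 = 23/L + 1 = 1 + 23/L)
b(o(-1*4)) - 1*1490680 = 634*((23 - 1*4)/((-1*4))) - 1*1490680 = 634*((23 - 4)/(-4)) - 1490680 = 634*(-1/4*19) - 1490680 = 634*(-19/4) - 1490680 = -6023/2 - 1490680 = -2987383/2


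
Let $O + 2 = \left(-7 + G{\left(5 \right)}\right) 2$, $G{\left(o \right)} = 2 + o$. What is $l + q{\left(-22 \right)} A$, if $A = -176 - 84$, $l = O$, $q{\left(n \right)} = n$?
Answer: $5718$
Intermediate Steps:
$O = -2$ ($O = -2 + \left(-7 + \left(2 + 5\right)\right) 2 = -2 + \left(-7 + 7\right) 2 = -2 + 0 \cdot 2 = -2 + 0 = -2$)
$l = -2$
$A = -260$ ($A = -176 - 84 = -260$)
$l + q{\left(-22 \right)} A = -2 - -5720 = -2 + 5720 = 5718$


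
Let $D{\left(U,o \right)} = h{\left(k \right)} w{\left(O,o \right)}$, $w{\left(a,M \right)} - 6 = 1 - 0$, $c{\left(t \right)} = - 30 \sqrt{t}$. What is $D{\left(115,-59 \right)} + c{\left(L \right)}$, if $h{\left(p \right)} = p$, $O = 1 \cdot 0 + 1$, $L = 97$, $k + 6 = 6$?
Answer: $- 30 \sqrt{97} \approx -295.47$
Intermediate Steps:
$k = 0$ ($k = -6 + 6 = 0$)
$O = 1$ ($O = 0 + 1 = 1$)
$w{\left(a,M \right)} = 7$ ($w{\left(a,M \right)} = 6 + \left(1 - 0\right) = 6 + \left(1 + 0\right) = 6 + 1 = 7$)
$D{\left(U,o \right)} = 0$ ($D{\left(U,o \right)} = 0 \cdot 7 = 0$)
$D{\left(115,-59 \right)} + c{\left(L \right)} = 0 - 30 \sqrt{97} = - 30 \sqrt{97}$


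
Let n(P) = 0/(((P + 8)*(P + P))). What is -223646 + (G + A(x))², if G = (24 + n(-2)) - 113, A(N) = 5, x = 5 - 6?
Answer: -216590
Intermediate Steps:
x = -1
n(P) = 0 (n(P) = 0/(((8 + P)*(2*P))) = 0/((2*P*(8 + P))) = 0*(1/(2*P*(8 + P))) = 0)
G = -89 (G = (24 + 0) - 113 = 24 - 113 = -89)
-223646 + (G + A(x))² = -223646 + (-89 + 5)² = -223646 + (-84)² = -223646 + 7056 = -216590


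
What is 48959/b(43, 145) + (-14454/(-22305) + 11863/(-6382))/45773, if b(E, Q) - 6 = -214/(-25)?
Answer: 160511781035937/47734871020 ≈ 3362.6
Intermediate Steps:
b(E, Q) = 364/25 (b(E, Q) = 6 - 214/(-25) = 6 - 214*(-1/25) = 6 + 214/25 = 364/25)
48959/b(43, 145) + (-14454/(-22305) + 11863/(-6382))/45773 = 48959/(364/25) + (-14454/(-22305) + 11863/(-6382))/45773 = 48959*(25/364) + (-14454*(-1/22305) + 11863*(-1/6382))*(1/45773) = 1223975/364 + (4818/7435 - 11863/6382)*(1/45773) = 1223975/364 - 57452929/47450170*1/45773 = 1223975/364 - 57452929/2171936631410 = 160511781035937/47734871020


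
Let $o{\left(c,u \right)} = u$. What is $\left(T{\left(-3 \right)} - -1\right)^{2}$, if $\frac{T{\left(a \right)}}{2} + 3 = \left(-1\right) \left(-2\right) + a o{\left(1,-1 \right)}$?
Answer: $25$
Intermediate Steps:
$T{\left(a \right)} = -2 - 2 a$ ($T{\left(a \right)} = -6 + 2 \left(\left(-1\right) \left(-2\right) + a \left(-1\right)\right) = -6 + 2 \left(2 - a\right) = -6 - \left(-4 + 2 a\right) = -2 - 2 a$)
$\left(T{\left(-3 \right)} - -1\right)^{2} = \left(\left(-2 - -6\right) - -1\right)^{2} = \left(\left(-2 + 6\right) + \left(-2 + 3\right)\right)^{2} = \left(4 + 1\right)^{2} = 5^{2} = 25$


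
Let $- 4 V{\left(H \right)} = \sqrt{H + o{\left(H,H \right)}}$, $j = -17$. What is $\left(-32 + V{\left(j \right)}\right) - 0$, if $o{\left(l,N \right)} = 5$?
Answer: $-32 - \frac{i \sqrt{3}}{2} \approx -32.0 - 0.86602 i$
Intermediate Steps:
$V{\left(H \right)} = - \frac{\sqrt{5 + H}}{4}$ ($V{\left(H \right)} = - \frac{\sqrt{H + 5}}{4} = - \frac{\sqrt{5 + H}}{4}$)
$\left(-32 + V{\left(j \right)}\right) - 0 = \left(-32 - \frac{\sqrt{5 - 17}}{4}\right) - 0 = \left(-32 - \frac{\sqrt{-12}}{4}\right) + 0 = \left(-32 - \frac{2 i \sqrt{3}}{4}\right) + 0 = \left(-32 - \frac{i \sqrt{3}}{2}\right) + 0 = -32 - \frac{i \sqrt{3}}{2}$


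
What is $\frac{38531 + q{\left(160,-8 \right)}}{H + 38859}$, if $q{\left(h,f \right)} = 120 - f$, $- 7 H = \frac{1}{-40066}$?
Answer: $\frac{10842380458}{10898472859} \approx 0.99485$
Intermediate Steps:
$H = \frac{1}{280462}$ ($H = - \frac{1}{7 \left(-40066\right)} = \left(- \frac{1}{7}\right) \left(- \frac{1}{40066}\right) = \frac{1}{280462} \approx 3.5655 \cdot 10^{-6}$)
$\frac{38531 + q{\left(160,-8 \right)}}{H + 38859} = \frac{38531 + \left(120 - -8\right)}{\frac{1}{280462} + 38859} = \frac{38531 + \left(120 + 8\right)}{\frac{10898472859}{280462}} = \left(38531 + 128\right) \frac{280462}{10898472859} = 38659 \cdot \frac{280462}{10898472859} = \frac{10842380458}{10898472859}$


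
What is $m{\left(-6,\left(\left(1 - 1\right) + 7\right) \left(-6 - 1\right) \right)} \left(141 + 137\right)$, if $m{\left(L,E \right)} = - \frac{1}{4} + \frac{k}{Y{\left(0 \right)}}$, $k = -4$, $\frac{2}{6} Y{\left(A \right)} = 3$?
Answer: $- \frac{3475}{18} \approx -193.06$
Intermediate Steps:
$Y{\left(A \right)} = 9$ ($Y{\left(A \right)} = 3 \cdot 3 = 9$)
$m{\left(L,E \right)} = - \frac{25}{36}$ ($m{\left(L,E \right)} = - \frac{1}{4} - \frac{4}{9} = - \frac{25}{36}$)
$m{\left(-6,\left(\left(1 - 1\right) + 7\right) \left(-6 - 1\right) \right)} \left(141 + 137\right) = - \frac{25 \left(141 + 137\right)}{36} = \left(- \frac{25}{36}\right) 278 = - \frac{3475}{18}$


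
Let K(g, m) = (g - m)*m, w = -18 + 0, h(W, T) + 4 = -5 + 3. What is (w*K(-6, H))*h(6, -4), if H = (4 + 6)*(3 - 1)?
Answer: -56160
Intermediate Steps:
h(W, T) = -6 (h(W, T) = -4 + (-5 + 3) = -4 - 2 = -6)
H = 20 (H = 10*2 = 20)
w = -18
K(g, m) = m*(g - m)
(w*K(-6, H))*h(6, -4) = -360*(-6 - 1*20)*(-6) = -360*(-6 - 20)*(-6) = -360*(-26)*(-6) = -18*(-520)*(-6) = 9360*(-6) = -56160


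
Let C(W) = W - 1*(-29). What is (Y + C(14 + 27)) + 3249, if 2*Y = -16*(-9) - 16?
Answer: 3383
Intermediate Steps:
Y = 64 (Y = (-16*(-9) - 16)/2 = (144 - 16)/2 = (1/2)*128 = 64)
C(W) = 29 + W (C(W) = W + 29 = 29 + W)
(Y + C(14 + 27)) + 3249 = (64 + (29 + (14 + 27))) + 3249 = (64 + (29 + 41)) + 3249 = (64 + 70) + 3249 = 134 + 3249 = 3383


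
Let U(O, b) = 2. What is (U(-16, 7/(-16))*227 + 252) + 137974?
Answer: 138680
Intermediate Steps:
(U(-16, 7/(-16))*227 + 252) + 137974 = (2*227 + 252) + 137974 = (454 + 252) + 137974 = 706 + 137974 = 138680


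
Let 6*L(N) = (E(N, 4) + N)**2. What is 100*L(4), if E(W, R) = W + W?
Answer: 2400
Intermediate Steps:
E(W, R) = 2*W
L(N) = 3*N**2/2 (L(N) = (2*N + N)**2/6 = (3*N)**2/6 = (9*N**2)/6 = 3*N**2/2)
100*L(4) = 100*((3/2)*4**2) = 100*((3/2)*16) = 100*24 = 2400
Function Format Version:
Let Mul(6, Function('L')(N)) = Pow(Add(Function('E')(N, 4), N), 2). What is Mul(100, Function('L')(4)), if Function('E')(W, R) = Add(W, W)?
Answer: 2400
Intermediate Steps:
Function('E')(W, R) = Mul(2, W)
Function('L')(N) = Mul(Rational(3, 2), Pow(N, 2)) (Function('L')(N) = Mul(Rational(1, 6), Pow(Add(Mul(2, N), N), 2)) = Mul(Rational(1, 6), Pow(Mul(3, N), 2)) = Mul(Rational(1, 6), Mul(9, Pow(N, 2))) = Mul(Rational(3, 2), Pow(N, 2)))
Mul(100, Function('L')(4)) = Mul(100, Mul(Rational(3, 2), Pow(4, 2))) = Mul(100, Mul(Rational(3, 2), 16)) = Mul(100, 24) = 2400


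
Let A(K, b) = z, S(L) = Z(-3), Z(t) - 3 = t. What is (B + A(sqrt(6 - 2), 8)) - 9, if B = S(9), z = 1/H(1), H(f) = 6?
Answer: -53/6 ≈ -8.8333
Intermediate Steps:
Z(t) = 3 + t
S(L) = 0 (S(L) = 3 - 3 = 0)
z = 1/6 ≈ 0.16667
A(K, b) = 1/6
B = 0
(B + A(sqrt(6 - 2), 8)) - 9 = (0 + 1/6) - 9 = 1/6 - 9 = -53/6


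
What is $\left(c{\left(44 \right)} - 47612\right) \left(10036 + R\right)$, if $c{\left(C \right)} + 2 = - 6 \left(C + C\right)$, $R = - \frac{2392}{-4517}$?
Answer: $- \frac{2182517762568}{4517} \approx -4.8318 \cdot 10^{8}$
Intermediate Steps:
$R = \frac{2392}{4517}$ ($R = \left(-2392\right) \left(- \frac{1}{4517}\right) = \frac{2392}{4517} \approx 0.52956$)
$c{\left(C \right)} = -2 - 12 C$ ($c{\left(C \right)} = -2 - 6 \left(C + C\right) = -2 - 6 \cdot 2 C = -2 - 12 C$)
$\left(c{\left(44 \right)} - 47612\right) \left(10036 + R\right) = \left(\left(-2 - 528\right) - 47612\right) \left(10036 + \frac{2392}{4517}\right) = \left(\left(-2 - 528\right) - 47612\right) \frac{45335004}{4517} = \left(-530 - 47612\right) \frac{45335004}{4517} = \left(-48142\right) \frac{45335004}{4517} = - \frac{2182517762568}{4517}$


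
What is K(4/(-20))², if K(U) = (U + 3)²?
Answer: 38416/625 ≈ 61.466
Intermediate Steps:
K(U) = (3 + U)²
K(4/(-20))² = ((3 + 4/(-20))²)² = ((3 + 4*(-1/20))²)² = ((3 - ⅕)²)² = ((14/5)²)² = (196/25)² = 38416/625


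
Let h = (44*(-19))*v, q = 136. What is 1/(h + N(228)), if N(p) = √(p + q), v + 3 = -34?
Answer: 7733/239197065 - √91/478394130 ≈ 3.2309e-5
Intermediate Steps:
v = -37 (v = -3 - 34 = -37)
N(p) = √(136 + p) (N(p) = √(p + 136) = √(136 + p))
h = 30932 (h = (44*(-19))*(-37) = -836*(-37) = 30932)
1/(h + N(228)) = 1/(30932 + √(136 + 228)) = 1/(30932 + √364) = 1/(30932 + 2*√91)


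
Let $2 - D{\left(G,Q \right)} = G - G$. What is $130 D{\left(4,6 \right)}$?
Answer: $260$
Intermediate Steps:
$D{\left(G,Q \right)} = 2$ ($D{\left(G,Q \right)} = 2 - \left(G - G\right) = 2 - 0 = 2 + 0 = 2$)
$130 D{\left(4,6 \right)} = 130 \cdot 2 = 260$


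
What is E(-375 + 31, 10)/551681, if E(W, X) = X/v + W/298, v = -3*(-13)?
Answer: -5218/3205818291 ≈ -1.6277e-6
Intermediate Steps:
v = 39
E(W, X) = X/39 + W/298
E(-375 + 31, 10)/551681 = ((1/39)*10 + (-375 + 31)/298)/551681 = (10/39 + (1/298)*(-344))*(1/551681) = (10/39 - 172/149)*(1/551681) = -5218/5811*1/551681 = -5218/3205818291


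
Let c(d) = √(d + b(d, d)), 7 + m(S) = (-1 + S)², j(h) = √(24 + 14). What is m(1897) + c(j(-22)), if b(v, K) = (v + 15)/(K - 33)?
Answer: 3594809 + √(-53 + 32*√38)/√(33 - √38) ≈ 3.5948e+6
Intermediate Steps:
j(h) = √38
b(v, K) = (15 + v)/(-33 + K)
m(S) = -7 + (-1 + S)²
c(d) = √(d + (15 + d)/(-33 + d))
m(1897) + c(j(-22)) = (-7 + (-1 + 1897)²) + √((15 + √38 + √38*(-33 + √38))/(-33 + √38)) = (-7 + 1896²) + √(-1/(-33 + √38))*√(-15 - √38 - √38*(-33 + √38)) = (-7 + 3594816) + √(-1/(-33 + √38))*√(-15 - √38 - √38*(-33 + √38)) = 3594809 + √(-1/(-33 + √38))*√(-15 - √38 - √38*(-33 + √38))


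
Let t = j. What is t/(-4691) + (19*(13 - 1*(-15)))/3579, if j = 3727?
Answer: -10843321/16789089 ≈ -0.64585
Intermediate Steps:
t = 3727
t/(-4691) + (19*(13 - 1*(-15)))/3579 = 3727/(-4691) + (19*(13 - 1*(-15)))/3579 = 3727*(-1/4691) + (19*(13 + 15))*(1/3579) = -3727/4691 + (19*28)*(1/3579) = -3727/4691 + 532*(1/3579) = -3727/4691 + 532/3579 = -10843321/16789089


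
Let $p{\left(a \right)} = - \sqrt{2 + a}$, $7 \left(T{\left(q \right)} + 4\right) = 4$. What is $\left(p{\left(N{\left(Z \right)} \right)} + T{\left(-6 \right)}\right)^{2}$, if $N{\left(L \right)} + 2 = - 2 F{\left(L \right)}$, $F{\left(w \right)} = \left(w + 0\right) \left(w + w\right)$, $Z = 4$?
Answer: $- \frac{2560}{49} + \frac{384 i}{7} \approx -52.245 + 54.857 i$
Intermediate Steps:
$T{\left(q \right)} = - \frac{24}{7}$ ($T{\left(q \right)} = -4 + \frac{1}{7} \cdot 4 = -4 + \frac{4}{7} = - \frac{24}{7}$)
$F{\left(w \right)} = 2 w^{2}$ ($F{\left(w \right)} = w 2 w = 2 w^{2}$)
$N{\left(L \right)} = -2 - 4 L^{2}$ ($N{\left(L \right)} = -2 - 2 \cdot 2 L^{2} = -2 - 4 L^{2}$)
$\left(p{\left(N{\left(Z \right)} \right)} + T{\left(-6 \right)}\right)^{2} = \left(- \sqrt{2 - \left(2 + 4 \cdot 4^{2}\right)} - \frac{24}{7}\right)^{2} = \left(- \sqrt{2 - 66} - \frac{24}{7}\right)^{2} = \left(- \sqrt{-64} - \frac{24}{7}\right)^{2} = \left(- 8 i - \frac{24}{7}\right)^{2} = \left(- \frac{24}{7} - 8 i\right)^{2}$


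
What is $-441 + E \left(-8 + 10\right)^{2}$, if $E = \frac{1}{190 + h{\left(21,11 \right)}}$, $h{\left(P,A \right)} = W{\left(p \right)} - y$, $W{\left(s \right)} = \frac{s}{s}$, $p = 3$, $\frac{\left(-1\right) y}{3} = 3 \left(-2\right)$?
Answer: $- \frac{76289}{173} \approx -440.98$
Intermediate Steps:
$y = 18$ ($y = - 3 \cdot 3 \left(-2\right) = \left(-3\right) \left(-6\right) = 18$)
$W{\left(s \right)} = 1$
$h{\left(P,A \right)} = -17$ ($h{\left(P,A \right)} = 1 - 18 = -17$)
$E = \frac{1}{173}$ ($E = \frac{1}{190 - 17} = \frac{1}{173} \approx 0.0057803$)
$-441 + E \left(-8 + 10\right)^{2} = -441 + \frac{\left(-8 + 10\right)^{2}}{173} = -441 + \frac{2^{2}}{173} = -441 + \frac{1}{173} \cdot 4 = -441 + \frac{4}{173} = - \frac{76289}{173}$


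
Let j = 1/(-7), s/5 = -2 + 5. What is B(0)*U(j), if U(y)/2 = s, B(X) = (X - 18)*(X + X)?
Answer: 0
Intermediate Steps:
B(X) = 2*X*(-18 + X) (B(X) = (-18 + X)*(2*X) = 2*X*(-18 + X))
s = 15 (s = 5*(-2 + 5) = 5*3 = 15)
j = -⅐ (j = 1*(-⅐) = -⅐ ≈ -0.14286)
U(y) = 30 (U(y) = 2*15 = 30)
B(0)*U(j) = (2*0*(-18 + 0))*30 = (2*0*(-18))*30 = 0*30 = 0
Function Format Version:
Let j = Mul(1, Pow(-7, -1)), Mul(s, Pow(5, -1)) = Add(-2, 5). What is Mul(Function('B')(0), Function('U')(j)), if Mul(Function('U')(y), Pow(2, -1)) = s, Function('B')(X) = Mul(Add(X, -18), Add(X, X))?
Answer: 0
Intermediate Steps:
Function('B')(X) = Mul(2, X, Add(-18, X)) (Function('B')(X) = Mul(Add(-18, X), Mul(2, X)) = Mul(2, X, Add(-18, X)))
s = 15 (s = Mul(5, Add(-2, 5)) = Mul(5, 3) = 15)
j = Rational(-1, 7) (j = Mul(1, Rational(-1, 7)) = Rational(-1, 7) ≈ -0.14286)
Function('U')(y) = 30 (Function('U')(y) = Mul(2, 15) = 30)
Mul(Function('B')(0), Function('U')(j)) = Mul(Mul(2, 0, Add(-18, 0)), 30) = Mul(Mul(2, 0, -18), 30) = Mul(0, 30) = 0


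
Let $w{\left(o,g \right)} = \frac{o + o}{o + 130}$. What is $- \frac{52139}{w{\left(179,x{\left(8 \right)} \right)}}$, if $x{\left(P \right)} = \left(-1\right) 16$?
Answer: $- \frac{16110951}{358} \approx -45003.0$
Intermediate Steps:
$x{\left(P \right)} = -16$
$w{\left(o,g \right)} = \frac{2 o}{130 + o}$
$- \frac{52139}{w{\left(179,x{\left(8 \right)} \right)}} = - \frac{52139}{2 \cdot 179 \frac{1}{130 + 179}} = - \frac{52139}{2 \cdot 179 \cdot \frac{1}{309}} = - \frac{52139}{\frac{358}{309}} = \left(-52139\right) \frac{309}{358} = - \frac{16110951}{358}$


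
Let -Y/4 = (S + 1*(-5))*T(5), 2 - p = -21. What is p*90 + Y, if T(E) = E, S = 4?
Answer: 2090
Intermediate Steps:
p = 23 (p = 2 - 1*(-21) = 2 + 21 = 23)
Y = 20 (Y = -4*(4 + 1*(-5))*5 = -4*(4 - 5)*5 = -(-4)*5 = -4*(-5) = 20)
p*90 + Y = 23*90 + 20 = 2070 + 20 = 2090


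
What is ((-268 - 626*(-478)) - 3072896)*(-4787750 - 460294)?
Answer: 14557738181184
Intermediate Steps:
((-268 - 626*(-478)) - 3072896)*(-4787750 - 460294) = ((-268 + 299228) - 3072896)*(-5248044) = (298960 - 3072896)*(-5248044) = -2773936*(-5248044) = 14557738181184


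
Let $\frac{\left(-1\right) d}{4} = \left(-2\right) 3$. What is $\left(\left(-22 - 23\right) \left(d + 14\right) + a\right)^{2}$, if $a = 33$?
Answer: $2812329$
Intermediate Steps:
$d = 24$ ($d = - 4 \left(\left(-2\right) 3\right) = \left(-4\right) \left(-6\right) = 24$)
$\left(\left(-22 - 23\right) \left(d + 14\right) + a\right)^{2} = \left(\left(-22 - 23\right) \left(24 + 14\right) + 33\right)^{2} = \left(\left(-45\right) 38 + 33\right)^{2} = \left(-1710 + 33\right)^{2} = \left(-1677\right)^{2} = 2812329$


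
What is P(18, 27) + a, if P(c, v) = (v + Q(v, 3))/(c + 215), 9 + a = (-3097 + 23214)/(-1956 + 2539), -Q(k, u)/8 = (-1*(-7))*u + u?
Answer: 3368515/135839 ≈ 24.798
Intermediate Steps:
Q(k, u) = -64*u (Q(k, u) = -8*((-1*(-7))*u + u) = -8*(7*u + u) = -64*u)
a = 14870/583 (a = -9 + (-3097 + 23214)/(-1956 + 2539) = -9 + 20117/583 = 14870/583 ≈ 25.506)
P(c, v) = (-192 + v)/(215 + c) (P(c, v) = (v - 64*3)/(c + 215) = (v - 192)/(215 + c) = (-192 + v)/(215 + c))
P(18, 27) + a = (-192 + 27)/(215 + 18) + 14870/583 = -165/233 + 14870/583 = 3368515/135839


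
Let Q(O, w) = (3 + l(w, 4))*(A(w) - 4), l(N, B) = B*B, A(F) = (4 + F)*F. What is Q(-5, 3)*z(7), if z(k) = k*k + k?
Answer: 18088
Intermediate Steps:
A(F) = F*(4 + F)
l(N, B) = B**2
Q(O, w) = -76 + 19*w*(4 + w) (Q(O, w) = (3 + 4**2)*(w*(4 + w) - 4) = (3 + 16)*(-4 + w*(4 + w)) = 19*(-4 + w*(4 + w)) = -76 + 19*w*(4 + w))
z(k) = k + k**2 (z(k) = k**2 + k = k + k**2)
Q(-5, 3)*z(7) = (-76 + 19*3*(4 + 3))*(7*(1 + 7)) = (-76 + 19*3*7)*(7*8) = (-76 + 399)*56 = 323*56 = 18088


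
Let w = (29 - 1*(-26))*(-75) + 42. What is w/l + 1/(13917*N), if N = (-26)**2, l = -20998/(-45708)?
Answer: -877877516054245/98773458108 ≈ -8887.8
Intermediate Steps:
l = 10499/22854 (l = -20998*(-1/45708) = 10499/22854 ≈ 0.45939)
N = 676
w = -4083 (w = (29 + 26)*(-75) + 42 = 55*(-75) + 42 = -4125 + 42 = -4083)
w/l + 1/(13917*N) = -4083/10499/22854 + 1/(13917*676) = -4083*22854/10499 + (1/13917)*(1/676) = -93312882/10499 + 1/9407892 = -877877516054245/98773458108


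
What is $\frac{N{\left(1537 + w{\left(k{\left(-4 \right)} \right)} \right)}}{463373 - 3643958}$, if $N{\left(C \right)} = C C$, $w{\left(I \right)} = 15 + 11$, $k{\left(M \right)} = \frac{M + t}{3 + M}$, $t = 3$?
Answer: $- \frac{814323}{1060195} \approx -0.76809$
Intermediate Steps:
$k{\left(M \right)} = 1$ ($k{\left(M \right)} = \frac{M + 3}{3 + M} = \frac{3 + M}{3 + M} = 1$)
$w{\left(I \right)} = 26$
$N{\left(C \right)} = C^{2}$
$\frac{N{\left(1537 + w{\left(k{\left(-4 \right)} \right)} \right)}}{463373 - 3643958} = \frac{\left(1537 + 26\right)^{2}}{463373 - 3643958} = \frac{1563^{2}}{463373 - 3643958} = \frac{2442969}{-3180585} = 2442969 \left(- \frac{1}{3180585}\right) = - \frac{814323}{1060195}$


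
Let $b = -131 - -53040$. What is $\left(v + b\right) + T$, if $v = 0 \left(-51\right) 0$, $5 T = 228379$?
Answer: $\frac{492924}{5} \approx 98585.0$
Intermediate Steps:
$T = \frac{228379}{5}$ ($T = \frac{1}{5} \cdot 228379 = \frac{228379}{5} \approx 45676.0$)
$v = 0$ ($v = 0 \cdot 0 = 0$)
$b = 52909$ ($b = -131 + 53040 = 52909$)
$\left(v + b\right) + T = \left(0 + 52909\right) + \frac{228379}{5} = 52909 + \frac{228379}{5} = \frac{492924}{5}$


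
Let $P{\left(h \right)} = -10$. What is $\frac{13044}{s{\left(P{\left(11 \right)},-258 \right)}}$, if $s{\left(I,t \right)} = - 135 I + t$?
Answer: $\frac{1087}{91} \approx 11.945$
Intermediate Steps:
$s{\left(I,t \right)} = t - 135 I$
$\frac{13044}{s{\left(P{\left(11 \right)},-258 \right)}} = \frac{13044}{-258 - -1350} = \frac{13044}{-258 + 1350} = \frac{13044}{1092} = 13044 \cdot \frac{1}{1092} = \frac{1087}{91}$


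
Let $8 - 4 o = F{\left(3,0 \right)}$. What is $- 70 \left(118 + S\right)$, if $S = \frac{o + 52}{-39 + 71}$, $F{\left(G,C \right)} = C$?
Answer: $- \frac{67025}{8} \approx -8378.1$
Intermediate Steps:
$o = 2$ ($o = 2 - 0 = 2 + 0 = 2$)
$S = \frac{27}{16}$ ($S = \frac{2 + 52}{-39 + 71} = \frac{54}{32} = 54 \cdot \frac{1}{32} = \frac{27}{16} \approx 1.6875$)
$- 70 \left(118 + S\right) = - 70 \left(118 + \frac{27}{16}\right) = \left(-70\right) \frac{1915}{16} = - \frac{67025}{8}$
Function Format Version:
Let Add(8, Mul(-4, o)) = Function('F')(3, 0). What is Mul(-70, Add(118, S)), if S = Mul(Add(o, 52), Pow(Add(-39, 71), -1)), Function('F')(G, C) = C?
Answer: Rational(-67025, 8) ≈ -8378.1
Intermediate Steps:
o = 2 (o = Add(2, Mul(Rational(-1, 4), 0)) = Add(2, 0) = 2)
S = Rational(27, 16) (S = Mul(Add(2, 52), Pow(Add(-39, 71), -1)) = Mul(54, Pow(32, -1)) = Mul(54, Rational(1, 32)) = Rational(27, 16) ≈ 1.6875)
Mul(-70, Add(118, S)) = Mul(-70, Add(118, Rational(27, 16))) = Mul(-70, Rational(1915, 16)) = Rational(-67025, 8)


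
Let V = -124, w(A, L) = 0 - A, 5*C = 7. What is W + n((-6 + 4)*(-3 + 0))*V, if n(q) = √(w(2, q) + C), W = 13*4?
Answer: 52 - 124*I*√15/5 ≈ 52.0 - 96.05*I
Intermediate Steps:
C = 7/5 (C = (⅕)*7 = 7/5 ≈ 1.4000)
w(A, L) = -A
W = 52
n(q) = I*√15/5 (n(q) = √(-1*2 + 7/5) = √(-2 + 7/5) = √(-⅗) = I*√15/5)
W + n((-6 + 4)*(-3 + 0))*V = 52 + (I*√15/5)*(-124) = 52 - 124*I*√15/5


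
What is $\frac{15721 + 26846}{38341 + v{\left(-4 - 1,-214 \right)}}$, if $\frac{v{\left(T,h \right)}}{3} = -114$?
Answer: $\frac{42567}{37999} \approx 1.1202$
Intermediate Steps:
$v{\left(T,h \right)} = -342$ ($v{\left(T,h \right)} = 3 \left(-114\right) = -342$)
$\frac{15721 + 26846}{38341 + v{\left(-4 - 1,-214 \right)}} = \frac{15721 + 26846}{38341 - 342} = \frac{42567}{37999}$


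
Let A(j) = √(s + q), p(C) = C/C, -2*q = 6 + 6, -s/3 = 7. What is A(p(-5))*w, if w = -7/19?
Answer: -21*I*√3/19 ≈ -1.9144*I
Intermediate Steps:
s = -21 (s = -3*7 = -21)
q = -6 (q = -(6 + 6)/2 = -½*12 = -6)
p(C) = 1
A(j) = 3*I*√3 (A(j) = √(-21 - 6) = √(-27) = 3*I*√3)
w = -7/19 (w = -7*1/19 = -7/19 ≈ -0.36842)
A(p(-5))*w = (3*I*√3)*(-7/19) = -21*I*√3/19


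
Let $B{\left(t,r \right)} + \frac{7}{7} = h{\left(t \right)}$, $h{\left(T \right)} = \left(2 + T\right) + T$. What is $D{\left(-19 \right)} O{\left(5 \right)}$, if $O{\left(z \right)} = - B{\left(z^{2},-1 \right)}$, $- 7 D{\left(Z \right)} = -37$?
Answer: $- \frac{1887}{7} \approx -269.57$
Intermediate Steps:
$h{\left(T \right)} = 2 + 2 T$
$D{\left(Z \right)} = \frac{37}{7}$ ($D{\left(Z \right)} = \left(- \frac{1}{7}\right) \left(-37\right) = \frac{37}{7}$)
$B{\left(t,r \right)} = 1 + 2 t$ ($B{\left(t,r \right)} = -1 + \left(2 + 2 t\right) = 1 + 2 t$)
$O{\left(z \right)} = -1 - 2 z^{2}$ ($O{\left(z \right)} = - (1 + 2 z^{2}) = -1 - 2 z^{2}$)
$D{\left(-19 \right)} O{\left(5 \right)} = \frac{37 \left(-1 - 2 \cdot 5^{2}\right)}{7} = \frac{37 \left(-1 - 50\right)}{7} = \frac{37}{7} \left(-51\right) = - \frac{1887}{7}$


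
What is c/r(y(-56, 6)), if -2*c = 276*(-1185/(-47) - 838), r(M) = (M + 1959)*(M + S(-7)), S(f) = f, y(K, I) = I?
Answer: -1757246/30785 ≈ -57.081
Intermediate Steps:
r(M) = (-7 + M)*(1959 + M) (r(M) = (M + 1959)*(M - 7) = (1959 + M)*(-7 + M) = (-7 + M)*(1959 + M))
c = 5271738/47 (c = -138*(-1185/(-47) - 838) = -138*(-1185*(-1/47) - 838) = -138*(1185/47 - 838) = -138*(-38201)/47 = -½*(-10543476/47) = 5271738/47 ≈ 1.1216e+5)
c/r(y(-56, 6)) = 5271738/(47*(-13713 + 6² + 1952*6)) = 5271738/(47*(-13713 + 36 + 11712)) = (5271738/47)/(-1965) = (5271738/47)*(-1/1965) = -1757246/30785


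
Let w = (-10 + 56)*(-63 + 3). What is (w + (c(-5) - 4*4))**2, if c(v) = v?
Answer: 7733961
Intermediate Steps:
w = -2760 (w = 46*(-60) = -2760)
(w + (c(-5) - 4*4))**2 = (-2760 + (-5 - 4*4))**2 = (-2760 + (-5 - 16))**2 = (-2760 - 21)**2 = (-2781)**2 = 7733961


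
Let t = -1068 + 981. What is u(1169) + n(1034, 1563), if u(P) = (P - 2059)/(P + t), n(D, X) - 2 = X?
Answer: 846220/541 ≈ 1564.2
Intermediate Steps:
t = -87
n(D, X) = 2 + X
u(P) = (-2059 + P)/(-87 + P) (u(P) = (P - 2059)/(P - 87) = (-2059 + P)/(-87 + P))
u(1169) + n(1034, 1563) = (-2059 + 1169)/(-87 + 1169) + (2 + 1563) = -890/1082 + 1565 = (1/1082)*(-890) + 1565 = -445/541 + 1565 = 846220/541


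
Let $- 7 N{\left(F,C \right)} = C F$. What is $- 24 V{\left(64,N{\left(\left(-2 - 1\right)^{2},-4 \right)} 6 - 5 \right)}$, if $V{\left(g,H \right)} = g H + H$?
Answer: $- \frac{282360}{7} \approx -40337.0$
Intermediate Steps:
$N{\left(F,C \right)} = - \frac{C F}{7}$
$V{\left(g,H \right)} = H + H g$ ($V{\left(g,H \right)} = H g + H = H + H g$)
$- 24 V{\left(64,N{\left(\left(-2 - 1\right)^{2},-4 \right)} 6 - 5 \right)} = - 24 \left(\left(- \frac{1}{7}\right) \left(-4\right) \left(-2 - 1\right)^{2} \cdot 6 - 5\right) \left(1 + 64\right) = - 24 \left(\left(- \frac{1}{7}\right) \left(-4\right) \left(-3\right)^{2} \cdot 6 - 5\right) 65 = - 24 \left(\left(- \frac{1}{7}\right) \left(-4\right) 9 \cdot 6 - 5\right) 65 = - 24 \left(\frac{36}{7} \cdot 6 - 5\right) 65 = - 24 \left(\frac{216}{7} - 5\right) 65 = - 24 \cdot \frac{181}{7} \cdot 65 = \left(-24\right) \frac{11765}{7} = - \frac{282360}{7}$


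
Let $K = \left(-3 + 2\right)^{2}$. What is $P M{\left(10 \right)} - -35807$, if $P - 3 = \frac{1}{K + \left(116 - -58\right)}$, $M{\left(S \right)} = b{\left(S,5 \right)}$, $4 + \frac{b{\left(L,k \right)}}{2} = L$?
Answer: $\frac{6272537}{175} \approx 35843.0$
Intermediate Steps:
$b{\left(L,k \right)} = -8 + 2 L$
$M{\left(S \right)} = -8 + 2 S$
$K = 1$ ($K = \left(-1\right)^{2} = 1$)
$P = \frac{526}{175}$ ($P = 3 + \frac{1}{1 + \left(116 - -58\right)} = 3 + \frac{1}{1 + \left(116 + 58\right)} = 3 + \frac{1}{1 + 174} = 3 + \frac{1}{175} = \frac{526}{175} \approx 3.0057$)
$P M{\left(10 \right)} - -35807 = \frac{526 \left(-8 + 2 \cdot 10\right)}{175} - -35807 = \frac{526 \left(-8 + 20\right)}{175} + 35807 = \frac{526}{175} \cdot 12 + 35807 = \frac{6312}{175} + 35807 = \frac{6272537}{175}$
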